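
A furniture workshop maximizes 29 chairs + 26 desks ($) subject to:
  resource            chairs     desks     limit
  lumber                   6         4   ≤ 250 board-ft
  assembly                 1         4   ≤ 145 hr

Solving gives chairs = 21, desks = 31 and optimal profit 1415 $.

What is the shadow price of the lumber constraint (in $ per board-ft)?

4.5

At the optimum: lumber uses 250 of 250 (binding); assembly uses 145 of 145 (binding).
The binding rows give the dual system: 6·y_lumber + 1·y_assembly = 29 and 4·y_lumber + 4·y_assembly = 26.
Solving: y_lumber = 4.5, y_assembly = 2.
Shadow price of lumber = 4.5.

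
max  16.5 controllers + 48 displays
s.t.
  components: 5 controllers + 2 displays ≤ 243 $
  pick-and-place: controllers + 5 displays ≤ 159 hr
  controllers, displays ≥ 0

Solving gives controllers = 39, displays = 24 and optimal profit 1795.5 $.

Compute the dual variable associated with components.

Check each constraint at x*: components 243/243 (tight); pick-and-place 159/159 (tight).
Dual feasibility on the basic columns requires 5·y_components + 1·y_pick-and-place = 16.5, 2·y_components + 5·y_pick-and-place = 48.
Solving: y_components = 1.5, y_pick-and-place = 9.
Shadow price of components = 1.5.

1.5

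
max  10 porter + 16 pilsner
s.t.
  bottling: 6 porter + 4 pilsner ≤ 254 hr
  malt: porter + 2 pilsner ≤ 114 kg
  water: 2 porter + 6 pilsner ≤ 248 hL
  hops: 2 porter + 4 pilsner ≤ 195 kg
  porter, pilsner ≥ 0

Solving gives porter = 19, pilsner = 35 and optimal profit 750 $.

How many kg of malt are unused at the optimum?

25

malt used = 1·19 + 2·35 = 89; slack = 114 − 89 = 25.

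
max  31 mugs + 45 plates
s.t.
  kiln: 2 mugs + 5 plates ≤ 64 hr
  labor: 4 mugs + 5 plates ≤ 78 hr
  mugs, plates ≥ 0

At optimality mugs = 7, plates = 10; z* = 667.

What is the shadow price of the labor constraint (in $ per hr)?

At the optimum: kiln uses 64 of 64 (binding); labor uses 78 of 78 (binding).
Dual feasibility on the basic columns requires 2·y_kiln + 4·y_labor = 31, 5·y_kiln + 5·y_labor = 45.
This yields shadow prices y_kiln = 2.5, y_labor = 6.5.
Shadow price of labor = 6.5.

6.5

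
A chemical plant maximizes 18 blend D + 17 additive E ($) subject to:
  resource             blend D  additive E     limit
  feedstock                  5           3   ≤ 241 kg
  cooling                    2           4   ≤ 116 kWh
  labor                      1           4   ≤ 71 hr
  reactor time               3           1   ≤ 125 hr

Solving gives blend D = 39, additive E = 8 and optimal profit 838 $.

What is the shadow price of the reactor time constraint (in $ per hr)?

5

Binding: labor and reactor time. Non-binding: feedstock (22 unused), cooling (6 unused).
Since feedstock, cooling are not tight, their duals are 0.
Dual feasibility on the basic columns requires 1·y_labor + 3·y_reactor time = 18, 4·y_labor + 1·y_reactor time = 17.
This yields shadow prices y_labor = 3, y_reactor time = 5.
Shadow price of reactor time = 5.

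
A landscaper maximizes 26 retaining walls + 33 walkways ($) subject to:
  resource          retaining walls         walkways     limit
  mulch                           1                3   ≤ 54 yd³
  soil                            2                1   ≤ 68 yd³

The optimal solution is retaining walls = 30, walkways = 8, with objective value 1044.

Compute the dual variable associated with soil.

9

Both mulch and soil are binding at x*.
The binding rows give the dual system: 1·y_mulch + 2·y_soil = 26 and 3·y_mulch + 1·y_soil = 33.
Solving: y_mulch = 8, y_soil = 9.
Shadow price of soil = 9.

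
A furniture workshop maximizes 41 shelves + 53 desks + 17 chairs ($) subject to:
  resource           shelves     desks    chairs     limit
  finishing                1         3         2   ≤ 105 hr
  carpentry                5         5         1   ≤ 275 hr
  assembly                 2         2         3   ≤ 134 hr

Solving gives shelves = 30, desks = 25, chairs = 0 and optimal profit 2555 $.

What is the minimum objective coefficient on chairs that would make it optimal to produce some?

19

Binding: finishing and carpentry. Non-binding: assembly (24 unused).
Slack constraints have shadow price 0 (complementary slackness).
The binding rows give the dual system: 1·y_finishing + 5·y_carpentry = 41 and 3·y_finishing + 5·y_carpentry = 53.
This yields shadow prices y_finishing = 6, y_carpentry = 7.
chairs enters the basis when its profit ≥ yᵀa₃ = 6·2 + 7·1 = 19.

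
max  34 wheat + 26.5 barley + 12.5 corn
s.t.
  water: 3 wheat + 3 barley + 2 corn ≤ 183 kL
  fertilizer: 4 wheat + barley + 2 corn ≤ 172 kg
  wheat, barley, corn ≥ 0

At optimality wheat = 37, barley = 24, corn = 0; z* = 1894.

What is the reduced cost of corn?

-8.5

Check each constraint at x*: water 183/183 (tight); fertilizer 172/172 (tight).
The binding rows give the dual system: 3·y_water + 4·y_fertilizer = 34 and 3·y_water + 1·y_fertilizer = 26.5.
Solving: y_water = 8, y_fertilizer = 2.5.
Reduced cost of corn: c₃ − yᵀa₃ = 12.5 − (8·2 + 2.5·2) = 12.5 − 21 = -8.5.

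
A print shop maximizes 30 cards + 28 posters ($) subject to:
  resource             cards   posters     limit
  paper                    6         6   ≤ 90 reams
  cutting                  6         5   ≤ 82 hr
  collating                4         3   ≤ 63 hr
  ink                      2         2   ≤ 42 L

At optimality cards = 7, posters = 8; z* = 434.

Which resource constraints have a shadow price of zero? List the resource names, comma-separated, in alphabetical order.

paper: 90/90 (binding)
cutting: 82/82 (binding)
collating: 52/63 (slack 11)
ink: 30/42 (slack 12)
By complementary slackness, a constraint with positive slack has shadow price 0 → collating, ink.

collating, ink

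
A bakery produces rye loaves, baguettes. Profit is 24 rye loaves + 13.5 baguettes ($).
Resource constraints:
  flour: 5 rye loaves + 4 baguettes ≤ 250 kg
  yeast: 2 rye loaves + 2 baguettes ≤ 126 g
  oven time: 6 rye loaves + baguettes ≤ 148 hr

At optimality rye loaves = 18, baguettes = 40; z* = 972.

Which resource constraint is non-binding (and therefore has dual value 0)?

yeast

flour: 250/250 (binding)
yeast: 116/126 (slack 10)
oven time: 148/148 (binding)
By complementary slackness, a constraint with positive slack has shadow price 0 → yeast.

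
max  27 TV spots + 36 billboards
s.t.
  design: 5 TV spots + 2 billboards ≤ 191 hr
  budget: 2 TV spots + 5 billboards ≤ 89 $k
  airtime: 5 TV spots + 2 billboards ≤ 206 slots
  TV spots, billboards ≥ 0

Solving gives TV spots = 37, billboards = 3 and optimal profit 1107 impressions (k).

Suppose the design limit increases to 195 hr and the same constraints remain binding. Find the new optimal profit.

Check each constraint at x*: design 191/191 (tight); budget 89/89 (tight); airtime 191/206 (slack 15).
Since airtime is not tight, its dual is 0.
Dual feasibility on the basic columns requires 5·y_design + 2·y_budget = 27, 2·y_design + 5·y_budget = 36.
Solving: y_design = 3, y_budget = 6.
Δz = y_design·Δb = 3 × (4) = 12, so new z* = 1107 + 12 = 1119.

1119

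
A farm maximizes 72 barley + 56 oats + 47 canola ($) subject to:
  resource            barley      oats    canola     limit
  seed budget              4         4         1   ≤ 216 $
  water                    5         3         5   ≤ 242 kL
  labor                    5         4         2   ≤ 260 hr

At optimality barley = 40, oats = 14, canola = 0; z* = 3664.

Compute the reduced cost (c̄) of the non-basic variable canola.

Check each constraint at x*: seed budget 216/216 (tight); water 242/242 (tight); labor 256/260 (slack 4).
By complementary slackness, y = 0 for the non-binding constraint.
The binding rows give the dual system: 4·y_seed budget + 5·y_water = 72 and 4·y_seed budget + 3·y_water = 56.
Solving: y_seed budget = 8, y_water = 8.
Reduced cost of canola: c₃ − yᵀa₃ = 47 − (8·1 + 8·5) = 47 − 48 = -1.

-1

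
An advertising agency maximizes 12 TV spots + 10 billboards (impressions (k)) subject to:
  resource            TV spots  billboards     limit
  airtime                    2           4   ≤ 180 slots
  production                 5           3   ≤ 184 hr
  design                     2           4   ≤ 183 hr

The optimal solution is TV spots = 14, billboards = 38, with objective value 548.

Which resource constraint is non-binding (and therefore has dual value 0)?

airtime: 180/180 (binding)
production: 184/184 (binding)
design: 180/183 (slack 3)
By complementary slackness, a constraint with positive slack has shadow price 0 → design.

design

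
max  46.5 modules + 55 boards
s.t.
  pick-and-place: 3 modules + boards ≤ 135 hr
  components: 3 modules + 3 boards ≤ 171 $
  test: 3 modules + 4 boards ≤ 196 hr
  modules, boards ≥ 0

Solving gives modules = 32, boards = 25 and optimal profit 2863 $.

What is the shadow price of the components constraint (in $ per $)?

7

At the optimum: pick-and-place uses 121 of 135 (slack = 14); components uses 171 of 171 (binding); test uses 196 of 196 (binding).
By complementary slackness, y = 0 for the non-binding constraint.
Dual feasibility on the basic columns requires 3·y_components + 3·y_test = 46.5, 3·y_components + 4·y_test = 55.
Solving: y_components = 7, y_test = 8.5.
Shadow price of components = 7.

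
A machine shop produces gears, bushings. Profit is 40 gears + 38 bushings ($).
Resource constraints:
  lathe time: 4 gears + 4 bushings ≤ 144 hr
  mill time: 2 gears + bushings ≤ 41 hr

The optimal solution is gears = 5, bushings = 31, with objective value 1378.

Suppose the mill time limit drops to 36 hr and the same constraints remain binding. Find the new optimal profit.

Check each constraint at x*: lathe time 144/144 (tight); mill time 41/41 (tight).
From A_Bᵀ y = c: 4·y_lathe time + 2·y_mill time = 40; 4·y_lathe time + 1·y_mill time = 38.
This yields shadow prices y_lathe time = 9, y_mill time = 2.
Δz = y_mill time·Δb = 2 × (-5) = -10, so new z* = 1378 − 10 = 1368.

1368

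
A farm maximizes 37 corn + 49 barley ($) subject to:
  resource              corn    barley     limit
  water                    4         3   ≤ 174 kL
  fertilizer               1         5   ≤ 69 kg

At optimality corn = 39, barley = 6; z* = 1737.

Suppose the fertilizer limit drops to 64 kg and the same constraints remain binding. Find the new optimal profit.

1712

Both water and fertilizer are binding at x*.
The binding rows give the dual system: 4·y_water + 1·y_fertilizer = 37 and 3·y_water + 5·y_fertilizer = 49.
Solving: y_water = 8, y_fertilizer = 5.
Δz = y_fertilizer·Δb = 5 × (-5) = -25, so new z* = 1737 − 25 = 1712.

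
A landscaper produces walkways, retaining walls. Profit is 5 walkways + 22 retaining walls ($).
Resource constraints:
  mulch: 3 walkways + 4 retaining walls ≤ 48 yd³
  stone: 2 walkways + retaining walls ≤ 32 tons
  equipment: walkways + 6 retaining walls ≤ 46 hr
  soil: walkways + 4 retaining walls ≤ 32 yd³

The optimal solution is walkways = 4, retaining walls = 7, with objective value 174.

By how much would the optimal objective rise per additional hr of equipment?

Check each constraint at x*: mulch 40/48 (slack 8); stone 15/32 (slack 17); equipment 46/46 (tight); soil 32/32 (tight).
By complementary slackness, y = 0 for the non-binding constraints.
Dual feasibility on the basic columns requires 1·y_equipment + 1·y_soil = 5, 6·y_equipment + 4·y_soil = 22.
→ y_equipment = 1 and y_soil = 4.
Shadow price of equipment = 1.

1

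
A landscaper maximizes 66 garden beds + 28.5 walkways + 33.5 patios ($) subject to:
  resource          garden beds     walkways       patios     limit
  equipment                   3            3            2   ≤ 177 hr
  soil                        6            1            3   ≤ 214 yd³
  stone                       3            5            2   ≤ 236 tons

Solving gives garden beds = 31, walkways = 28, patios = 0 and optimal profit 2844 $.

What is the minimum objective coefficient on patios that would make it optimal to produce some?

Check each constraint at x*: equipment 177/177 (tight); soil 214/214 (tight); stone 233/236 (slack 3).
Since stone is not tight, its dual is 0.
Dual feasibility on the basic columns requires 3·y_equipment + 6·y_soil = 66, 3·y_equipment + 1·y_soil = 28.5.
This yields shadow prices y_equipment = 7, y_soil = 7.5.
patios enters the basis when its profit ≥ yᵀa₃ = 7·2 + 7.5·3 = 36.5.

36.5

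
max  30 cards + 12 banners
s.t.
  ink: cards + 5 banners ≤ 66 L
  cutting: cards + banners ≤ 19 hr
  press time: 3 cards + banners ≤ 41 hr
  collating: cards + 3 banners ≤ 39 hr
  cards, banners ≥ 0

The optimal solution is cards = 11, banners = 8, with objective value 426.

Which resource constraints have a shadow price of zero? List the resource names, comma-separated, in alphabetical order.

collating, ink

ink: 51/66 (slack 15)
cutting: 19/19 (binding)
press time: 41/41 (binding)
collating: 35/39 (slack 4)
By complementary slackness, a constraint with positive slack has shadow price 0 → collating, ink.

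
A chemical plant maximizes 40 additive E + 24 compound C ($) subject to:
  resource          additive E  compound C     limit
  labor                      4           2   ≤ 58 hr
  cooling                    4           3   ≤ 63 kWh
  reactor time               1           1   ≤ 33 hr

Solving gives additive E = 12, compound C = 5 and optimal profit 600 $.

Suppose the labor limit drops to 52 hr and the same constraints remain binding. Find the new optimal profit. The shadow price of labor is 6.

564

Δb = -6, so new z* = 600 + (6)·(-6) = 600 − 36 = 564.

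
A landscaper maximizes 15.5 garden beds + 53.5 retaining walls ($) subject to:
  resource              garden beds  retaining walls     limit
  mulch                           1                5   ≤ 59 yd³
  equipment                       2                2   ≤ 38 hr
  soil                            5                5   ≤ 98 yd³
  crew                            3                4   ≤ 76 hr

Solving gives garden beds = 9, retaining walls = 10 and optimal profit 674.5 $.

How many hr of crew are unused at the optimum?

9

crew used = 3·9 + 4·10 = 67; slack = 76 − 67 = 9.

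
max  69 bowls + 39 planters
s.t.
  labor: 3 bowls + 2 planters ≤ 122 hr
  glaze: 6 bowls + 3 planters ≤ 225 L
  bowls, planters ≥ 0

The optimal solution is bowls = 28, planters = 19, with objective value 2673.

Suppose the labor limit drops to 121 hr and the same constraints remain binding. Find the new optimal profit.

2664

Both labor and glaze are binding at x*.
Dual feasibility on the basic columns requires 3·y_labor + 6·y_glaze = 69, 2·y_labor + 3·y_glaze = 39.
Solving: y_labor = 9, y_glaze = 7.
Δz = y_labor·Δb = 9 × (-1) = -9, so new z* = 2673 − 9 = 2664.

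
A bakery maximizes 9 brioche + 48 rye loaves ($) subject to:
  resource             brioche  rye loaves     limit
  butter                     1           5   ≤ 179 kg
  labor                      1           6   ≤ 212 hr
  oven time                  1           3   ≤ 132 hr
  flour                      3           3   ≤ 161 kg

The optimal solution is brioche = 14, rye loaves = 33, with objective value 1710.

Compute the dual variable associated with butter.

Check each constraint at x*: butter 179/179 (tight); labor 212/212 (tight); oven time 113/132 (slack 19); flour 141/161 (slack 20).
Since oven time, flour are not tight, their duals are 0.
The binding rows give the dual system: 1·y_butter + 1·y_labor = 9 and 5·y_butter + 6·y_labor = 48.
Solving: y_butter = 6, y_labor = 3.
Shadow price of butter = 6.

6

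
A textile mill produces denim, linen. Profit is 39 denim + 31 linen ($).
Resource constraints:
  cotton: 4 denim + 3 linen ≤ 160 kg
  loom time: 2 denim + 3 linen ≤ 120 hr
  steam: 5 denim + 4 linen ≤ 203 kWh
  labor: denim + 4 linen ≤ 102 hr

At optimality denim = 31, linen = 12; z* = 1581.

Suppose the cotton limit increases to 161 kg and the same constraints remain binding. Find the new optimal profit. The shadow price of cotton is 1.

1582

Δb = 1, so new z* = 1581 + (1)·(1) = 1581 + 1 = 1582.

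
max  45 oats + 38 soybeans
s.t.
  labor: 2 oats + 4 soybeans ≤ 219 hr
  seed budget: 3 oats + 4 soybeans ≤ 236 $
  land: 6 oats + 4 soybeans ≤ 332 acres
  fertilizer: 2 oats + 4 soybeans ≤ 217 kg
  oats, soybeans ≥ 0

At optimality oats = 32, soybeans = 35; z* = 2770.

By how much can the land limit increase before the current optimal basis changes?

140

Binding constraints: seed budget, land. The basis is B = [[3,4],[6,4]] with det -12.
Per unit increase in land, x* moves by d = (0.3333, -0.25).
The basis stays optimal until soybeans reaches 0; allowable increase = 140 acres.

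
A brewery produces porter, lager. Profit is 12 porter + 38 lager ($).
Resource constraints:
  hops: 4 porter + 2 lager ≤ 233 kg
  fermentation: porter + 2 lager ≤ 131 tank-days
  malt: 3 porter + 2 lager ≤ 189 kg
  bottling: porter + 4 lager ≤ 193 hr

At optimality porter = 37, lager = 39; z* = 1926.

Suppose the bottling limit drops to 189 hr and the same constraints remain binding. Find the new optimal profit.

Binding: malt and bottling. Non-binding: hops (7 unused), fermentation (16 unused).
Since hops, fermentation are not tight, their duals are 0.
From A_Bᵀ y = c: 3·y_malt + 1·y_bottling = 12; 2·y_malt + 4·y_bottling = 38.
This yields shadow prices y_malt = 1, y_bottling = 9.
Δz = y_bottling·Δb = 9 × (-4) = -36, so new z* = 1926 − 36 = 1890.

1890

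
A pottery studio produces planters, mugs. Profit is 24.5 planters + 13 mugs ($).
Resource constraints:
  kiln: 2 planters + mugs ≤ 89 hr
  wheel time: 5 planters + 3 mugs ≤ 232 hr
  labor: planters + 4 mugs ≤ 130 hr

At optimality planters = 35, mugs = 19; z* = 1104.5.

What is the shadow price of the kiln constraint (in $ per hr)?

At the optimum: kiln uses 89 of 89 (binding); wheel time uses 232 of 232 (binding); labor uses 111 of 130 (slack = 19).
Slack constraints have shadow price 0 (complementary slackness).
The binding rows give the dual system: 2·y_kiln + 5·y_wheel time = 24.5 and 1·y_kiln + 3·y_wheel time = 13.
Solving: y_kiln = 8.5, y_wheel time = 1.5.
Shadow price of kiln = 8.5.

8.5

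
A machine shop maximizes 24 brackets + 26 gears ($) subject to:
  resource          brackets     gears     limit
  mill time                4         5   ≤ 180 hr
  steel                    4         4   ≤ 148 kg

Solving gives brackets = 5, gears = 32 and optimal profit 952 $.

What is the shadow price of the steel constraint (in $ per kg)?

4

Both mill time and steel are binding at x*.
From A_Bᵀ y = c: 4·y_mill time + 4·y_steel = 24; 5·y_mill time + 4·y_steel = 26.
Solving: y_mill time = 2, y_steel = 4.
Shadow price of steel = 4.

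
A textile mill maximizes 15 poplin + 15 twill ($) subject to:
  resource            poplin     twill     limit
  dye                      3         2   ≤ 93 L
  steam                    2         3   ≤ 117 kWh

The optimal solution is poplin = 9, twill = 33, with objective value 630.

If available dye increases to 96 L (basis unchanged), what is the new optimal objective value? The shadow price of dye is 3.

Δb = 3, so new z* = 630 + (3)·(3) = 630 + 9 = 639.

639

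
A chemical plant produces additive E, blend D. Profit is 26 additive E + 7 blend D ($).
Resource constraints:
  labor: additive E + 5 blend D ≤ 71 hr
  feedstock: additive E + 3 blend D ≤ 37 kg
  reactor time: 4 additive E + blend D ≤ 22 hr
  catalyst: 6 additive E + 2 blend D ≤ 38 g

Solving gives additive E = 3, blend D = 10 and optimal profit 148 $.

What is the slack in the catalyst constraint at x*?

0

catalyst used = 6·3 + 2·10 = 38; slack = 38 − 38 = 0.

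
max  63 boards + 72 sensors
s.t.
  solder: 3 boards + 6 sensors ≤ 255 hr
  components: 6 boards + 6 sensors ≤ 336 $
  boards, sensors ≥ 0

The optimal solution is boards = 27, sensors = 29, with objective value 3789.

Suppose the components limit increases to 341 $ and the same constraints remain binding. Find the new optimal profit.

At the optimum: solder uses 255 of 255 (binding); components uses 336 of 336 (binding).
Dual feasibility on the basic columns requires 3·y_solder + 6·y_components = 63, 6·y_solder + 6·y_components = 72.
This yields shadow prices y_solder = 3, y_components = 9.
Δz = y_components·Δb = 9 × (5) = 45, so new z* = 3789 + 45 = 3834.

3834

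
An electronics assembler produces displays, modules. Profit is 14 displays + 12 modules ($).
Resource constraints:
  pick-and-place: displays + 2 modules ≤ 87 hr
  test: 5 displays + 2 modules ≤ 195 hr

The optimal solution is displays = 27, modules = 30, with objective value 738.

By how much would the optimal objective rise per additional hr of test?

2

Both pick-and-place and test are binding at x*.
From A_Bᵀ y = c: 1·y_pick-and-place + 5·y_test = 14; 2·y_pick-and-place + 2·y_test = 12.
→ y_pick-and-place = 4 and y_test = 2.
Shadow price of test = 2.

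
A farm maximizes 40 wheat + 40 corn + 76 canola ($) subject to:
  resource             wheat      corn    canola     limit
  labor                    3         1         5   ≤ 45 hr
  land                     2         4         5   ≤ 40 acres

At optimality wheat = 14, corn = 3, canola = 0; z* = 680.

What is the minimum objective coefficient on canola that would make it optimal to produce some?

Check each constraint at x*: labor 45/45 (tight); land 40/40 (tight).
From A_Bᵀ y = c: 3·y_labor + 2·y_land = 40; 1·y_labor + 4·y_land = 40.
Solving: y_labor = 8, y_land = 8.
canola enters the basis when its profit ≥ yᵀa₃ = 8·5 + 8·5 = 80.

80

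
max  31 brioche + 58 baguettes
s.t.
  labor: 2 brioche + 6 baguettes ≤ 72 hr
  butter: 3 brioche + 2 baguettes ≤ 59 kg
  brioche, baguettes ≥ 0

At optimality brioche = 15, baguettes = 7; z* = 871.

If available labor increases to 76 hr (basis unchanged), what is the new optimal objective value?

903

At the optimum: labor uses 72 of 72 (binding); butter uses 59 of 59 (binding).
From A_Bᵀ y = c: 2·y_labor + 3·y_butter = 31; 6·y_labor + 2·y_butter = 58.
→ y_labor = 8 and y_butter = 5.
Δz = y_labor·Δb = 8 × (4) = 32, so new z* = 871 + 32 = 903.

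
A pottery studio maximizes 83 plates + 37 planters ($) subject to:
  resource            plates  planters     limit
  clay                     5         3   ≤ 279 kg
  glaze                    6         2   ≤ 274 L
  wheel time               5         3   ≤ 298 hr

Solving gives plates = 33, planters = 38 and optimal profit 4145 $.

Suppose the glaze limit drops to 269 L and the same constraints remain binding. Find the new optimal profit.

Binding: clay and glaze. Non-binding: wheel time (19 unused).
Since wheel time is not tight, its dual is 0.
From A_Bᵀ y = c: 5·y_clay + 6·y_glaze = 83; 3·y_clay + 2·y_glaze = 37.
Solving: y_clay = 7, y_glaze = 8.
Δz = y_glaze·Δb = 8 × (-5) = -40, so new z* = 4145 − 40 = 4105.

4105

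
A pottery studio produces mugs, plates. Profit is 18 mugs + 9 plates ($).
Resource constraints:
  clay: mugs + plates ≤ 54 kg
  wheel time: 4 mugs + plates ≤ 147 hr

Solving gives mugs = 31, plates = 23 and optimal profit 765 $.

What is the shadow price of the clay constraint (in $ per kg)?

6

Both clay and wheel time are binding at x*.
From A_Bᵀ y = c: 1·y_clay + 4·y_wheel time = 18; 1·y_clay + 1·y_wheel time = 9.
This yields shadow prices y_clay = 6, y_wheel time = 3.
Shadow price of clay = 6.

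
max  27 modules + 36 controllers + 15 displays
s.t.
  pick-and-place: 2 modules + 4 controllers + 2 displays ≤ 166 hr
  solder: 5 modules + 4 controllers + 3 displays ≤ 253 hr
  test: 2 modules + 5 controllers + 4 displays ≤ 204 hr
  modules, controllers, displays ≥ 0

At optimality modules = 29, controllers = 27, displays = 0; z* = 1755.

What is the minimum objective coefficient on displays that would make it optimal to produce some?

21

At the optimum: pick-and-place uses 166 of 166 (binding); solder uses 253 of 253 (binding); test uses 193 of 204 (slack = 11).
By complementary slackness, y = 0 for the non-binding constraint.
From A_Bᵀ y = c: 2·y_pick-and-place + 5·y_solder = 27; 4·y_pick-and-place + 4·y_solder = 36.
This yields shadow prices y_pick-and-place = 6, y_solder = 3.
displays enters the basis when its profit ≥ yᵀa₃ = 6·2 + 3·3 = 21.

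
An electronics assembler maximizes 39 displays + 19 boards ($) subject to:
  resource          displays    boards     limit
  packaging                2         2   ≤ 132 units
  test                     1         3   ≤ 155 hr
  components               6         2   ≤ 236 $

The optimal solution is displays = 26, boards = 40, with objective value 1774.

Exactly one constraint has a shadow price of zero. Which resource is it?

test

packaging: 132/132 (binding)
test: 146/155 (slack 9)
components: 236/236 (binding)
By complementary slackness, a constraint with positive slack has shadow price 0 → test.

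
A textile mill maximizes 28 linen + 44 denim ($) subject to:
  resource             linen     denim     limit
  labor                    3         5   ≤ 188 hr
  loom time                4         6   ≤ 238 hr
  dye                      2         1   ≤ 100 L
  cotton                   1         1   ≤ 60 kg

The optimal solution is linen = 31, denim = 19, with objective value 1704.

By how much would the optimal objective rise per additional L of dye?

0

Check each constraint at x*: labor 188/188 (tight); loom time 238/238 (tight); dye 81/100 (slack 19); cotton 50/60 (slack 10).
By complementary slackness, y = 0 for the non-binding constraints.
From A_Bᵀ y = c: 3·y_labor + 4·y_loom time = 28; 5·y_labor + 6·y_loom time = 44.
→ y_labor = 4 and y_loom time = 4.
Shadow price of dye = 0.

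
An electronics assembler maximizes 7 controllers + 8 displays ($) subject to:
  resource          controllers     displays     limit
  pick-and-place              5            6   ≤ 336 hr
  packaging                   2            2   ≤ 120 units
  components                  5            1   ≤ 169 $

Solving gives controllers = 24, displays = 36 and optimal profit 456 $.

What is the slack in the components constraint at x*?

components used = 5·24 + 1·36 = 156; slack = 169 − 156 = 13.

13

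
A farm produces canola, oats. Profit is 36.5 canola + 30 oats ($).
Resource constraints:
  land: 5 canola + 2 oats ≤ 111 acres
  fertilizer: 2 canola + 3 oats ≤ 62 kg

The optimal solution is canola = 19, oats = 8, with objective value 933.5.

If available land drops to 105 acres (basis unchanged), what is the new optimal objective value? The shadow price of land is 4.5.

906.5

Δb = -6, so new z* = 933.5 + (4.5)·(-6) = 933.5 − 27 = 906.5.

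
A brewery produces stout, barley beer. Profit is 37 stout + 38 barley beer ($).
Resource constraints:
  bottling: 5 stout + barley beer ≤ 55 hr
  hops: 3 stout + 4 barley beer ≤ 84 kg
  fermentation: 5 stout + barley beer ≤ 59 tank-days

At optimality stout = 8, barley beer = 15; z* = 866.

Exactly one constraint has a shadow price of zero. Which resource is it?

bottling: 55/55 (binding)
hops: 84/84 (binding)
fermentation: 55/59 (slack 4)
By complementary slackness, a constraint with positive slack has shadow price 0 → fermentation.

fermentation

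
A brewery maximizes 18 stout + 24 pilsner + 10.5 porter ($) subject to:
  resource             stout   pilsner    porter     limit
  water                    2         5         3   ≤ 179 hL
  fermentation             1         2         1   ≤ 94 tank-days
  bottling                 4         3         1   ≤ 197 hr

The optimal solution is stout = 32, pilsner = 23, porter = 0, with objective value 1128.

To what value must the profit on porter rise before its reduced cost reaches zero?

12

Check each constraint at x*: water 179/179 (tight); fermentation 78/94 (slack 16); bottling 197/197 (tight).
By complementary slackness, y = 0 for the non-binding constraint.
From A_Bᵀ y = c: 2·y_water + 4·y_bottling = 18; 5·y_water + 3·y_bottling = 24.
Solving: y_water = 3, y_bottling = 3.
porter enters the basis when its profit ≥ yᵀa₃ = 3·3 + 3·1 = 12.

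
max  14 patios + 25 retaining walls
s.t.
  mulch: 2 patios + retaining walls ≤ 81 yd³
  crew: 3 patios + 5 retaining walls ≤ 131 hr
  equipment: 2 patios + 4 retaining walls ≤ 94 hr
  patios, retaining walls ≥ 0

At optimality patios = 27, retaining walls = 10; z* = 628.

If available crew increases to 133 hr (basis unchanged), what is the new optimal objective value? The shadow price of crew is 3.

Δb = 2, so new z* = 628 + (3)·(2) = 628 + 6 = 634.

634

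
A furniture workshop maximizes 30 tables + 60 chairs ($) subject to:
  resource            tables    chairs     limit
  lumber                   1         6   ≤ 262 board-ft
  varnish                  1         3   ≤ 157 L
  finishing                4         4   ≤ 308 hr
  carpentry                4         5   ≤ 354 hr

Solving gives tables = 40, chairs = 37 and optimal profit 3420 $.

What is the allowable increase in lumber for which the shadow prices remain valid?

Binding constraints: lumber, finishing. The basis is B = [[1,6],[4,4]] with det -20.
Per unit increase in lumber, x* moves by d = (-0.2, 0.2).
The basis stays optimal until varnish becomes binding; allowable increase = 15 board-ft.

15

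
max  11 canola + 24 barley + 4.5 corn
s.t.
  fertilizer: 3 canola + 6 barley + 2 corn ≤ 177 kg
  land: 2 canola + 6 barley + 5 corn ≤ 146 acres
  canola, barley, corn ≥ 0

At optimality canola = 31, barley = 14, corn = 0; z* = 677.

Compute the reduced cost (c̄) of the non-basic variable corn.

-6.5

At the optimum: fertilizer uses 177 of 177 (binding); land uses 146 of 146 (binding).
From A_Bᵀ y = c: 3·y_fertilizer + 2·y_land = 11; 6·y_fertilizer + 6·y_land = 24.
This yields shadow prices y_fertilizer = 3, y_land = 1.
Reduced cost of corn: c₃ − yᵀa₃ = 4.5 − (3·2 + 1·5) = 4.5 − 11 = -6.5.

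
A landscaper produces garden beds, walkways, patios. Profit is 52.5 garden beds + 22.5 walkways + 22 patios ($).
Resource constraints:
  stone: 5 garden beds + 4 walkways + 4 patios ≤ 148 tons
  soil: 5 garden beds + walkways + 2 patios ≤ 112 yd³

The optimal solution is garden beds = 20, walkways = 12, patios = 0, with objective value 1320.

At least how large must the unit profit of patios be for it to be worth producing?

29

Both stone and soil are binding at x*.
Dual feasibility on the basic columns requires 5·y_stone + 5·y_soil = 52.5, 4·y_stone + 1·y_soil = 22.5.
This yields shadow prices y_stone = 4, y_soil = 6.5.
patios enters the basis when its profit ≥ yᵀa₃ = 4·4 + 6.5·2 = 29.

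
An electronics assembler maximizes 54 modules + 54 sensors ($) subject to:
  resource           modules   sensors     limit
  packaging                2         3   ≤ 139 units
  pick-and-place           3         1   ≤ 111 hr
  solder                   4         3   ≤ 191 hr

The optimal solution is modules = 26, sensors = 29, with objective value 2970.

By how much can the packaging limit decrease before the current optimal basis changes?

Binding constraints: packaging, solder. The basis is B = [[2,3],[4,3]] with det -6.
Per unit decrease in packaging, x* moves by d = (0.5, -0.6667).
The basis stays optimal until pick-and-place becomes binding; allowable decrease = 4.8 units.

4.8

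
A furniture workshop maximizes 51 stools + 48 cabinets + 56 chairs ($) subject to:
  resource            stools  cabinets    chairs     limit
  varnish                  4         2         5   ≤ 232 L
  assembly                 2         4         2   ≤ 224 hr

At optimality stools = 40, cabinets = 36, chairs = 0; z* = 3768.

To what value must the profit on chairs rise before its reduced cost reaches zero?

60

At the optimum: varnish uses 232 of 232 (binding); assembly uses 224 of 224 (binding).
Dual feasibility on the basic columns requires 4·y_varnish + 2·y_assembly = 51, 2·y_varnish + 4·y_assembly = 48.
This yields shadow prices y_varnish = 9, y_assembly = 7.5.
chairs enters the basis when its profit ≥ yᵀa₃ = 9·5 + 7.5·2 = 60.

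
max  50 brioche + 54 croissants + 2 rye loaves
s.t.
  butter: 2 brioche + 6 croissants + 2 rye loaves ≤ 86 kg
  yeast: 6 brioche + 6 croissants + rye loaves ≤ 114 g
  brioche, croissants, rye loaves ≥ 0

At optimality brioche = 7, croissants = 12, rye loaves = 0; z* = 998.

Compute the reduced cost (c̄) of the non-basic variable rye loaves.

-8

At the optimum: butter uses 86 of 86 (binding); yeast uses 114 of 114 (binding).
Dual feasibility on the basic columns requires 2·y_butter + 6·y_yeast = 50, 6·y_butter + 6·y_yeast = 54.
This yields shadow prices y_butter = 1, y_yeast = 8.
Reduced cost of rye loaves: c₃ − yᵀa₃ = 2 − (1·2 + 8·1) = 2 − 10 = -8.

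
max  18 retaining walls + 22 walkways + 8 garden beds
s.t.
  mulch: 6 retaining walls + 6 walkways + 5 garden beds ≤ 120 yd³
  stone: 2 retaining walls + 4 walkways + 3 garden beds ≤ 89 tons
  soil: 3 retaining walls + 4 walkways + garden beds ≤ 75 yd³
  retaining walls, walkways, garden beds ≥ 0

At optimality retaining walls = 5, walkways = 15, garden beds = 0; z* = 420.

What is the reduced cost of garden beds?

Binding: mulch and soil. Non-binding: stone (19 unused).
Slack constraints have shadow price 0 (complementary slackness).
From A_Bᵀ y = c: 6·y_mulch + 3·y_soil = 18; 6·y_mulch + 4·y_soil = 22.
→ y_mulch = 1 and y_soil = 4.
Reduced cost of garden beds: c₃ − yᵀa₃ = 8 − (1·5 + 4·1) = 8 − 9 = -1.

-1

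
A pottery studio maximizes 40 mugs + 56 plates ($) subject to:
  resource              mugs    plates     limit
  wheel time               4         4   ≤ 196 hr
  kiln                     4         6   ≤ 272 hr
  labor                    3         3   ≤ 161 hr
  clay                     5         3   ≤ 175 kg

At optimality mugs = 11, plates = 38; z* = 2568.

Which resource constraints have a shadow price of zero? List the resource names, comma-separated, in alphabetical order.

wheel time: 196/196 (binding)
kiln: 272/272 (binding)
labor: 147/161 (slack 14)
clay: 169/175 (slack 6)
By complementary slackness, a constraint with positive slack has shadow price 0 → clay, labor.

clay, labor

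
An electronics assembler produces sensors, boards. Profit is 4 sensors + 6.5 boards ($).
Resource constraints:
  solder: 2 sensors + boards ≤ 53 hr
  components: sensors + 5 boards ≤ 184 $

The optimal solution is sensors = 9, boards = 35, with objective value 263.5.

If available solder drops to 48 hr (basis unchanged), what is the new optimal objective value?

256

Check each constraint at x*: solder 53/53 (tight); components 184/184 (tight).
From A_Bᵀ y = c: 2·y_solder + 1·y_components = 4; 1·y_solder + 5·y_components = 6.5.
→ y_solder = 1.5 and y_components = 1.
Δz = y_solder·Δb = 1.5 × (-5) = -7.5, so new z* = 263.5 − 7.5 = 256.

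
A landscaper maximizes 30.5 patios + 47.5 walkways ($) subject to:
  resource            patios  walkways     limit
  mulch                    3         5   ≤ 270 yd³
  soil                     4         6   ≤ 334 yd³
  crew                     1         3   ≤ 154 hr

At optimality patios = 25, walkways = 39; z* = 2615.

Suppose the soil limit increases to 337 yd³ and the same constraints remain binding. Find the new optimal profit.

At the optimum: mulch uses 270 of 270 (binding); soil uses 334 of 334 (binding); crew uses 142 of 154 (slack = 12).
By complementary slackness, y = 0 for the non-binding constraint.
The binding rows give the dual system: 3·y_mulch + 4·y_soil = 30.5 and 5·y_mulch + 6·y_soil = 47.5.
Solving: y_mulch = 3.5, y_soil = 5.
Δz = y_soil·Δb = 5 × (3) = 15, so new z* = 2615 + 15 = 2630.

2630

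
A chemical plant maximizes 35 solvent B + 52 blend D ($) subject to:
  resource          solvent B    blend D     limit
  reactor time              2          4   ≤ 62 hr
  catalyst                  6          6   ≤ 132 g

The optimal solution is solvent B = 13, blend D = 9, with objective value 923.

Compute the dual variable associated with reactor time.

8.5

At the optimum: reactor time uses 62 of 62 (binding); catalyst uses 132 of 132 (binding).
From A_Bᵀ y = c: 2·y_reactor time + 6·y_catalyst = 35; 4·y_reactor time + 6·y_catalyst = 52.
This yields shadow prices y_reactor time = 8.5, y_catalyst = 3.
Shadow price of reactor time = 8.5.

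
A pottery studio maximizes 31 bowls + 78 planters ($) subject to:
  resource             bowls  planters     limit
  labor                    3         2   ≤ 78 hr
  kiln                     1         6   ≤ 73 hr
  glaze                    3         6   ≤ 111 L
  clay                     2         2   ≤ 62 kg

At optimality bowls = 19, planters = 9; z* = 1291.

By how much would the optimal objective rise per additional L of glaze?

Check each constraint at x*: labor 75/78 (slack 3); kiln 73/73 (tight); glaze 111/111 (tight); clay 56/62 (slack 6).
Since labor, clay are not tight, their duals are 0.
Dual feasibility on the basic columns requires 1·y_kiln + 3·y_glaze = 31, 6·y_kiln + 6·y_glaze = 78.
Solving: y_kiln = 4, y_glaze = 9.
Shadow price of glaze = 9.

9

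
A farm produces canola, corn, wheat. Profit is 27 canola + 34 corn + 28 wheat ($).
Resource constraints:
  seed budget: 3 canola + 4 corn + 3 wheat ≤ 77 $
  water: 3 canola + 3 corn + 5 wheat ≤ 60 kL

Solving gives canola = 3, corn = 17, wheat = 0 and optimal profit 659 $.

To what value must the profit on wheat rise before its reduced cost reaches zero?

31

At the optimum: seed budget uses 77 of 77 (binding); water uses 60 of 60 (binding).
Dual feasibility on the basic columns requires 3·y_seed budget + 3·y_water = 27, 4·y_seed budget + 3·y_water = 34.
→ y_seed budget = 7 and y_water = 2.
wheat enters the basis when its profit ≥ yᵀa₃ = 7·3 + 2·5 = 31.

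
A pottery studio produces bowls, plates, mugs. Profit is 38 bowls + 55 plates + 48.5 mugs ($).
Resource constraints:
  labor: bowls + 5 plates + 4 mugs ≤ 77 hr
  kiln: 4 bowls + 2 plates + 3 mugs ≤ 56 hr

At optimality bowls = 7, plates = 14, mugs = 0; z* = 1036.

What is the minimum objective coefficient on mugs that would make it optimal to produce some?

Both labor and kiln are binding at x*.
From A_Bᵀ y = c: 1·y_labor + 4·y_kiln = 38; 5·y_labor + 2·y_kiln = 55.
Solving: y_labor = 8, y_kiln = 7.5.
mugs enters the basis when its profit ≥ yᵀa₃ = 8·4 + 7.5·3 = 54.5.

54.5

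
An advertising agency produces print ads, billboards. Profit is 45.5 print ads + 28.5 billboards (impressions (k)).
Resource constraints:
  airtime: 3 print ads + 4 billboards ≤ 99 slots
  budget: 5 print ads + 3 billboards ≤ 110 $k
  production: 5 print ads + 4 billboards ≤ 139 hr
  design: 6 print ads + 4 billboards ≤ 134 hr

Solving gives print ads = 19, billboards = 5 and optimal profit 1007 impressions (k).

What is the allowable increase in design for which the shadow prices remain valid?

4

Binding constraints: budget, design. The basis is B = [[5,3],[6,4]] with det 2.
Per unit increase in design, x* moves by d = (-1.5, 2.5).
The basis stays optimal until airtime becomes binding; allowable increase = 4 hr.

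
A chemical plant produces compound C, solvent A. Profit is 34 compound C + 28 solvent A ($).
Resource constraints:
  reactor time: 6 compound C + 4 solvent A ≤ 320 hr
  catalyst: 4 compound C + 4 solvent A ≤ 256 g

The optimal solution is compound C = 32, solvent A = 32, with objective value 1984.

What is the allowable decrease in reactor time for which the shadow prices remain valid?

64

Binding constraints: reactor time, catalyst. The basis is B = [[6,4],[4,4]] with det 8.
Per unit decrease in reactor time, x* moves by d = (-0.5, 0.5).
The basis stays optimal until compound C reaches 0; allowable decrease = 64 hr.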